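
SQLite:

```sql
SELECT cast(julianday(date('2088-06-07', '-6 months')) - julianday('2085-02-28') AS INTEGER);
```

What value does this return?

Adding -6 months to 2088-06-07 gives 2087-12-07.
0 days remain in February 2085 after the 28th (28 − 28).
Full months from March 2085 through November 2087 contribute their day counts.
Then 7 days into December 2087.
Total: 0 + 31 + 30 + 31 + 30 + 31 + 31 + 30 + 31 + 30 + 31 + 31 + 28 + 31 + 30 + 31 + 30 + 31 + 31 + 30 + 31 + 30 + 31 + 31 + 28 + 31 + 30 + 31 + 30 + 31 + 31 + 30 + 31 + 30 + 7 = 1012.

1012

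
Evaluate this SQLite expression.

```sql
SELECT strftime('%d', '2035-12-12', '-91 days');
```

12

First apply '-91 days': 2035-12-12 → 2035-09-12.
`%d` extracts the 2-digit day of month: 12.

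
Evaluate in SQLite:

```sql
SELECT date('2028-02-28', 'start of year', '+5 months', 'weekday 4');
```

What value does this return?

2028-06-01

`start of year` rewinds 2028-02-28 to 2028-01-01.
Adding +5 months to 2028-01-01 gives 2028-06-01.
`weekday 4` advances to the next Thursday; 2028-06-01 is already a Thursday, so it stays at 2028-06-01.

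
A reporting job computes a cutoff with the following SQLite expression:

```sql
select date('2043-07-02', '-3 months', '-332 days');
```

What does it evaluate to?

2042-05-05

Adding -3 months to 2043-07-02 gives 2043-04-02.
Applying '-332 days' to 2043-04-02: counting 332 days back gives 2042-05-05.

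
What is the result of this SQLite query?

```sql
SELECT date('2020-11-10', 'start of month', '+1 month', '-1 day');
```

2020-11-30

`start of month` rewinds 2020-11-10 to 2020-11-01.
Adding +1 month to 2020-11-01 gives 2020-12-01.
Going back 1 day from 2020-12-01 reaches 2020-11-30 (last day of November, 30 days).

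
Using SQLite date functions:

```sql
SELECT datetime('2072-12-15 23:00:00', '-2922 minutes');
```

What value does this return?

2922 minutes = 48h 42m; -2922 minutes from 2072-12-15 23:00:00 is 2072-12-13 22:18:00 (crosses midnight).

2072-12-13 22:18:00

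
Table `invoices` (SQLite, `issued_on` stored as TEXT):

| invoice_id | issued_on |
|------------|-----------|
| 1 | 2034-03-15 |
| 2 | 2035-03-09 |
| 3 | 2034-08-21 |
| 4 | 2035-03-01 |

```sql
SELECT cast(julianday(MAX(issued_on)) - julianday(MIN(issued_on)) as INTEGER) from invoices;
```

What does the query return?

MIN = 2034-03-15, MAX = 2035-03-09.
16 days remain in March 2034 after the 15th (31 − 15).
Full months from April 2034 through February 2035 contribute their day counts.
Then 9 days into March 2035.
Total: 16 + 30 + 31 + 30 + 31 + 31 + 30 + 31 + 30 + 31 + 31 + 28 + 9 = 359.

359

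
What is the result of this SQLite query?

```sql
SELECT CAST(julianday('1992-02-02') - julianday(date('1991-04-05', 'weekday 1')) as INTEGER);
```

300

`weekday 1` advances to the next Monday; 1991-04-05 is a Friday, so it moves forward to 1991-04-08.
22 days remain in April 1991 after the 8th (30 − 8).
Full months from May 1991 through January 1992 contribute their day counts.
Then 2 days into February 1992.
Total: 22 + 31 + 30 + 31 + 31 + 30 + 31 + 30 + 31 + 31 + 2 = 300.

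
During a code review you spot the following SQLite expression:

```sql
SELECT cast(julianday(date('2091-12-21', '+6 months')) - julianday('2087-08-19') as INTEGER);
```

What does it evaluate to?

Adding +6 months to 2091-12-21 gives 2092-06-21.
12 days remain in August 2087 after the 19th (31 − 19).
Full months from September 2087 through May 2092 contribute their day counts.
Then 21 days into June 2092.
Total: 12 + 30 + 31 + 30 + 31 + 31 + 29 + 31 + 30 + 31 + 30 + 31 + 31 + 30 + 31 + 30 + 31 + 31 + 28 + 31 + 30 + 31 + 30 + 31 + 31 + 30 + 31 + 30 + 31 + 31 + 28 + 31 + 30 + 31 + 30 + 31 + 31 + 30 + 31 + 30 + 31 + 31 + 28 + 31 + 30 + 31 + 30 + 31 + 31 + 30 + 31 + 30 + 31 + 31 + 29 + 31 + 30 + 31 + 21 = 1768.

1768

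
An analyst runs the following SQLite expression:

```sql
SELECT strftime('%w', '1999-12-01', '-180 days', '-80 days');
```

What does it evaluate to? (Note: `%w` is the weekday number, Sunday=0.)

2

First apply '-180 days', '-80 days': 1999-12-01 → 1999-03-16.
1999-03-16 is a Tuesday; with Sunday=0 that is 2.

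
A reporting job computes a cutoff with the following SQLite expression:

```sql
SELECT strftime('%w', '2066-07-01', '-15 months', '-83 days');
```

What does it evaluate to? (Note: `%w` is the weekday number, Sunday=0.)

4

First apply '-15 months', '-83 days': 2066-07-01 → 2065-01-08.
2065-01-08 is a Thursday; with Sunday=0 that is 4.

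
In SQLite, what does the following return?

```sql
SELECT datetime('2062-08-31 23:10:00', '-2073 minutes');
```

2073 minutes = 34h 33m; -2073 minutes from 2062-08-31 23:10:00 is 2062-08-30 12:37:00 (crosses midnight).

2062-08-30 12:37:00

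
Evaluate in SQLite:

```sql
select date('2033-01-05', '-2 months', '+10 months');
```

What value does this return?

2033-09-05

Adding -2 months to 2033-01-05 gives 2032-11-05.
Adding +10 months to 2032-11-05 gives 2033-09-05.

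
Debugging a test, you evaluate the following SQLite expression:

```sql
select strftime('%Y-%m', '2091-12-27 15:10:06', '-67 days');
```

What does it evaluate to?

2091-10

First apply '-67 days': 2091-12-27 15:10:06 → 2091-10-21 15:10:06.
`%Y-%m` extracts the year-month: 2091-10.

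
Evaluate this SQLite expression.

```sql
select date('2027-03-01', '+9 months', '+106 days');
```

Adding +9 months to 2027-03-01 gives 2027-12-01.
Applying '+106 days' to 2027-12-01: counting 106 days forward gives 2028-03-16.

2028-03-16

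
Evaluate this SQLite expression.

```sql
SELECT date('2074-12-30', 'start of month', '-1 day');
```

2074-11-30

`start of month` rewinds 2074-12-30 to 2074-12-01.
Going back 1 day from 2074-12-01 reaches 2074-11-30 (last day of November, 30 days).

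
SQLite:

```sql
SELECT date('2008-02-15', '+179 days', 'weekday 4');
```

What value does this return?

2008-08-14

Applying '+179 days' to 2008-02-15: counting 179 days forward gives 2008-08-12.
`weekday 4` advances to the next Thursday; 2008-08-12 is a Tuesday, so it moves forward to 2008-08-14.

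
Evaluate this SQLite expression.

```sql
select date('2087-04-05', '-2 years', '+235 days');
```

Adding -2 years to 2087-04-05 gives 2085-04-05.
Applying '+235 days' to 2085-04-05: counting 235 days forward gives 2085-11-26.

2085-11-26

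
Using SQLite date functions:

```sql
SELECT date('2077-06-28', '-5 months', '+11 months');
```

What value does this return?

Adding -5 months to 2077-06-28 gives 2077-01-28.
Adding +11 months to 2077-01-28 gives 2077-12-28.

2077-12-28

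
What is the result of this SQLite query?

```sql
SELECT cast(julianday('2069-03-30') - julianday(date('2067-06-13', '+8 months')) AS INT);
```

411

Adding +8 months to 2067-06-13 gives 2068-02-13.
16 days remain in February 2068 after the 13th (29 − 13).
Full months from March 2068 through February 2069 contribute their day counts.
Then 30 days into March 2069.
Total: 16 + 31 + 30 + 31 + 30 + 31 + 31 + 30 + 31 + 30 + 31 + 31 + 28 + 30 = 411.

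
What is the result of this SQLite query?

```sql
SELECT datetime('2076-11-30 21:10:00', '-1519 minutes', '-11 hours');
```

1519 minutes = 25h 19m; -1519 minutes from 2076-11-30 21:10:00 is 2076-11-29 19:51:00 (crosses midnight).
-11 hours from 2076-11-29 19:51:00 is 2076-11-29 08:51:00.

2076-11-29 08:51:00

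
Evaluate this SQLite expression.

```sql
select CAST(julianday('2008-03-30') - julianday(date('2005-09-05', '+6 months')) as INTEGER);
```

756

Adding +6 months to 2005-09-05 gives 2006-03-05.
26 days remain in March 2006 after the 5th (31 − 5).
Full months from April 2006 through February 2008 contribute their day counts.
Then 30 days into March 2008.
Total: 26 + 30 + 31 + 30 + 31 + 31 + 30 + 31 + 30 + 31 + 31 + 28 + 31 + 30 + 31 + 30 + 31 + 31 + 30 + 31 + 30 + 31 + 31 + 29 + 30 = 756.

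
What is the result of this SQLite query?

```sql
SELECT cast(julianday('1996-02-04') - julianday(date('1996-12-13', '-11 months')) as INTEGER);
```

Adding -11 months to 1996-12-13 gives 1996-01-13.
18 days remain in January 1996 after the 13th (31 − 13).
Then 4 days into February 1996.
Total: 18 + 4 = 22.

22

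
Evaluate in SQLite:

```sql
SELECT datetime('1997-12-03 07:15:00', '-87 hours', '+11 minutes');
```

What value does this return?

-87 hours from 1997-12-03 07:15:00 is 1997-11-29 16:15:00 (crosses midnight).
+11 minutes from 1997-11-29 16:15:00 is 1997-11-29 16:26:00.

1997-11-29 16:26:00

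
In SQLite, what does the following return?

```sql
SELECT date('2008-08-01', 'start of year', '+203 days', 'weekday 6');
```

`start of year` rewinds 2008-08-01 to 2008-01-01.
Applying '+203 days' to 2008-01-01: counting 203 days forward gives 2008-07-22.
`weekday 6` advances to the next Saturday; 2008-07-22 is a Tuesday, so it moves forward to 2008-07-26.

2008-07-26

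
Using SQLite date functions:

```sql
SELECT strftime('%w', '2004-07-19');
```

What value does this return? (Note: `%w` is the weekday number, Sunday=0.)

2004-07-19 is a Monday; with Sunday=0 that is 1.

1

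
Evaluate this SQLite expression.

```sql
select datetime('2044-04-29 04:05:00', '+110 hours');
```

2044-05-03 18:05:00

+110 hours from 2044-04-29 04:05:00 is 2044-05-03 18:05:00 (crosses midnight).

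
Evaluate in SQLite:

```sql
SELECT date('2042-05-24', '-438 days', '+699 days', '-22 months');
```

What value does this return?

Applying '-438 days' to 2042-05-24: counting 438 days back gives 2041-03-12.
Applying '+699 days' to 2041-03-12: counting 699 days forward gives 2043-02-09.
Adding -22 months to 2043-02-09 gives 2041-04-09.

2041-04-09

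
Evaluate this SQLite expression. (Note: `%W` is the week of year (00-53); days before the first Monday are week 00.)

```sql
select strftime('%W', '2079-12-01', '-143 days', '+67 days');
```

First apply '-143 days', '+67 days': 2079-12-01 → 2079-09-16.
2079-09-16 is a Saturday. SQLite's %W counts Mondays since the year started; the result is 37.

37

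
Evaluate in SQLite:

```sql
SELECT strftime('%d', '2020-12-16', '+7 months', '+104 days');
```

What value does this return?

28

First apply '+7 months', '+104 days': 2020-12-16 → 2021-10-28.
`%d` extracts the 2-digit day of month: 28.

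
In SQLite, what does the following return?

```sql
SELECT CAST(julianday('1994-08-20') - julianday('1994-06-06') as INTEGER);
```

24 days remain in June 1994 after the 6th (30 − 6).
July 1994: 31 days.
Then 20 days into August 1994.
Total: 24 + 31 + 20 = 75.

75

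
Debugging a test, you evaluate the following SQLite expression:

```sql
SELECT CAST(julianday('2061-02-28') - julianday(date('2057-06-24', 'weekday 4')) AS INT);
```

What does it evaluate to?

1341

`weekday 4` advances to the next Thursday; 2057-06-24 is a Sunday, so it moves forward to 2057-06-28.
2 days remain in June 2057 after the 28th (30 − 28).
Full months from July 2057 through January 2061 contribute their day counts.
Then 28 days into February 2061.
Total: 2 + 31 + 31 + 30 + 31 + 30 + 31 + 31 + 28 + 31 + 30 + 31 + 30 + 31 + 31 + 30 + 31 + 30 + 31 + 31 + 28 + 31 + 30 + 31 + 30 + 31 + 31 + 30 + 31 + 30 + 31 + 31 + 29 + 31 + 30 + 31 + 30 + 31 + 31 + 30 + 31 + 30 + 31 + 31 + 28 = 1341.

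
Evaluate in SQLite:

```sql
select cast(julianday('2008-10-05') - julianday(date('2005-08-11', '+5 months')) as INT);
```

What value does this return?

998

Adding +5 months to 2005-08-11 gives 2006-01-11.
20 days remain in January 2006 after the 11th (31 − 11).
Full months from February 2006 through September 2008 contribute their day counts.
Then 5 days into October 2008.
Total: 20 + 28 + 31 + 30 + 31 + 30 + 31 + 31 + 30 + 31 + 30 + 31 + 31 + 28 + 31 + 30 + 31 + 30 + 31 + 31 + 30 + 31 + 30 + 31 + 31 + 29 + 31 + 30 + 31 + 30 + 31 + 31 + 30 + 5 = 998.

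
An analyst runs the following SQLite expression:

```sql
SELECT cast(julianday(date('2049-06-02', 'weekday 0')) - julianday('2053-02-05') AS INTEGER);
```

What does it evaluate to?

-1340

`weekday 0` advances to the next Sunday; 2049-06-02 is a Wednesday, so it moves forward to 2049-06-06.
24 days remain in June 2049 after the 6th (30 − 6).
Full months from July 2049 through January 2053 contribute their day counts.
Then 5 days into February 2053.
Total: 24 + 31 + 31 + 30 + 31 + 30 + 31 + 31 + 28 + 31 + 30 + 31 + 30 + 31 + 31 + 30 + 31 + 30 + 31 + 31 + 28 + 31 + 30 + 31 + 30 + 31 + 31 + 30 + 31 + 30 + 31 + 31 + 29 + 31 + 30 + 31 + 30 + 31 + 31 + 30 + 31 + 30 + 31 + 31 + 5 = 1340.
The subtraction is earlier − later, so the result is −1340 → -1340.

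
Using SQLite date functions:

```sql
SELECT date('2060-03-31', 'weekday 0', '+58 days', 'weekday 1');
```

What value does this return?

`weekday 0` advances to the next Sunday; 2060-03-31 is a Wednesday, so it moves forward to 2060-04-04.
Applying '+58 days' to 2060-04-04: counting 58 days forward gives 2060-06-01.
`weekday 1` advances to the next Monday; 2060-06-01 is a Tuesday, so it moves forward to 2060-06-07.

2060-06-07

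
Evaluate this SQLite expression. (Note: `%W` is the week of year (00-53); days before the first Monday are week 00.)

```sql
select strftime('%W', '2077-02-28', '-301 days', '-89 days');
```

05

First apply '-301 days', '-89 days': 2077-02-28 → 2076-02-04.
2076-02-04 is a Tuesday. SQLite's %W counts Mondays since the year started; the result is 05.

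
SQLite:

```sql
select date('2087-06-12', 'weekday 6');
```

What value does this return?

`weekday 6` advances to the next Saturday; 2087-06-12 is a Thursday, so it moves forward to 2087-06-14.

2087-06-14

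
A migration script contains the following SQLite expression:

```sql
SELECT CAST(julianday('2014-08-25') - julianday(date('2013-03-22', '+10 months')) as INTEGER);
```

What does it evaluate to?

215

Adding +10 months to 2013-03-22 gives 2014-01-22.
9 days remain in January 2014 after the 22nd (31 − 22).
Full months from February 2014 through July 2014 contribute their day counts.
Then 25 days into August 2014.
Total: 9 + 28 + 31 + 30 + 31 + 30 + 31 + 25 = 215.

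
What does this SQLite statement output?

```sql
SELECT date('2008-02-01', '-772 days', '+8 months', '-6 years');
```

Applying '-772 days' to 2008-02-01: counting 772 days back gives 2005-12-21.
Adding +8 months to 2005-12-21 gives 2006-08-21.
Adding -6 years to 2006-08-21 gives 2000-08-21.

2000-08-21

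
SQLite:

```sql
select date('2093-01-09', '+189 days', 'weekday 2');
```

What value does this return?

Applying '+189 days' to 2093-01-09: counting 189 days forward gives 2093-07-17.
`weekday 2` advances to the next Tuesday; 2093-07-17 is a Friday, so it moves forward to 2093-07-21.

2093-07-21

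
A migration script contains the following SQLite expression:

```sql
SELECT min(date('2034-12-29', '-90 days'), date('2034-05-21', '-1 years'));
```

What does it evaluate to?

2033-05-21

date('2034-12-29', '-90 days') → 2034-09-30.
date('2034-05-21', '-1 years') → 2033-05-21.
Earlier of the two is 2033-05-21.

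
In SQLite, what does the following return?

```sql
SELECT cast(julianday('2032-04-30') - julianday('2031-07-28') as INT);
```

277

3 days remain in July 2031 after the 28th (31 − 28).
Full months from August 2031 through March 2032 contribute their day counts.
Then 30 days into April 2032.
Total: 3 + 31 + 30 + 31 + 30 + 31 + 31 + 29 + 31 + 30 = 277.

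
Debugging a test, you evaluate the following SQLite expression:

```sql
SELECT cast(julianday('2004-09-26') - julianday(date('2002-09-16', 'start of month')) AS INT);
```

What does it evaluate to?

756

`start of month` rewinds 2002-09-16 to 2002-09-01.
29 days remain in September 2002 after the 1st (30 − 1).
Full months from October 2002 through August 2004 contribute their day counts.
Then 26 days into September 2004.
Total: 29 + 31 + 30 + 31 + 31 + 28 + 31 + 30 + 31 + 30 + 31 + 31 + 30 + 31 + 30 + 31 + 31 + 29 + 31 + 30 + 31 + 30 + 31 + 31 + 26 = 756.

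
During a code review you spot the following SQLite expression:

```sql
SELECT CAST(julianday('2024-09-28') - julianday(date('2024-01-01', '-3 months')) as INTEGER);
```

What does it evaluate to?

363

Adding -3 months to 2024-01-01 gives 2023-10-01.
30 days remain in October 2023 after the 1st (31 − 1).
Full months from November 2023 through August 2024 contribute their day counts.
Then 28 days into September 2024.
Total: 30 + 30 + 31 + 31 + 29 + 31 + 30 + 31 + 30 + 31 + 31 + 28 = 363.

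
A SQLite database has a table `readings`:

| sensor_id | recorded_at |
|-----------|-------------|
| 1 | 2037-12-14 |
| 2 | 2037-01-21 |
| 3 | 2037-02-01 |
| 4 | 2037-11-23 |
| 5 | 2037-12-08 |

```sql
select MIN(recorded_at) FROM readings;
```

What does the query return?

MIN over {2037-01-21, 2037-02-01, 2037-11-23, 2037-12-08, 2037-12-14}.

2037-01-21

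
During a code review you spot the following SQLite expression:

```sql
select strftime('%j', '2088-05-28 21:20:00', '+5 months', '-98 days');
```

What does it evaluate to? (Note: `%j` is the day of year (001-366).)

First apply '+5 months', '-98 days': 2088-05-28 21:20:00 → 2088-07-22 21:20:00.
Day-of-year for 2088-07-22: days since 2088-01-01 inclusive = 204, zero-padded to 204.

204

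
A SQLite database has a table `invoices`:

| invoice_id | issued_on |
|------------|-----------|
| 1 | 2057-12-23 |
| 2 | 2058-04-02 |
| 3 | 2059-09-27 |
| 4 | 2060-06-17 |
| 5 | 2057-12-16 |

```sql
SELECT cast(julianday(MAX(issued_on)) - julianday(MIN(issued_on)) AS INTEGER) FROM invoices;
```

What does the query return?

MIN = 2057-12-16, MAX = 2060-06-17.
15 days remain in December 2057 after the 16th (31 − 16).
Full months from January 2058 through May 2060 contribute their day counts.
Then 17 days into June 2060.
Total: 15 + 31 + 28 + 31 + 30 + 31 + 30 + 31 + 31 + 30 + 31 + 30 + 31 + 31 + 28 + 31 + 30 + 31 + 30 + 31 + 31 + 30 + 31 + 30 + 31 + 31 + 29 + 31 + 30 + 31 + 17 = 914.

914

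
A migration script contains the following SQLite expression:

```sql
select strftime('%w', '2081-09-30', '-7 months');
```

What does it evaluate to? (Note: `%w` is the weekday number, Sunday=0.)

First apply '-7 months': 2081-09-30 → 2081-03-02.
2081-03-02 is a Sunday; with Sunday=0 that is 0.

0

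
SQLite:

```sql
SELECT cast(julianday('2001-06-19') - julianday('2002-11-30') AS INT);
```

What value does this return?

11 days remain in June 2001 after the 19th (30 − 19).
Full months from July 2001 through October 2002 contribute their day counts.
Then 30 days into November 2002.
Total: 11 + 31 + 31 + 30 + 31 + 30 + 31 + 31 + 28 + 31 + 30 + 31 + 30 + 31 + 31 + 30 + 31 + 30 = 529.
The subtraction is earlier − later, so the result is −529 → -529.

-529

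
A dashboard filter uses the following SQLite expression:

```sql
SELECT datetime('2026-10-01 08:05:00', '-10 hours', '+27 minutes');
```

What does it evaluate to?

-10 hours from 2026-10-01 08:05:00 is 2026-09-30 22:05:00 (crosses midnight).
+27 minutes from 2026-09-30 22:05:00 is 2026-09-30 22:32:00.

2026-09-30 22:32:00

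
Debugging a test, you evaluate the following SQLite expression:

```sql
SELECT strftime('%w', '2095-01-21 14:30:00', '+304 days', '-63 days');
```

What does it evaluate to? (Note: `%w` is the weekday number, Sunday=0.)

1

First apply '+304 days', '-63 days': 2095-01-21 14:30:00 → 2095-09-19 14:30:00.
2095-09-19 is a Monday; with Sunday=0 that is 1.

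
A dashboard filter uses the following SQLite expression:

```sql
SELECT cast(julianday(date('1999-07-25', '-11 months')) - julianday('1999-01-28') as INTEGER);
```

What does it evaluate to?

Adding -11 months to 1999-07-25 gives 1998-08-25.
6 days remain in August 1998 after the 25th (31 − 25).
September 1998: 30 days.
October 1998: 31 days.
November 1998: 30 days.
December 1998: 31 days.
Then 28 days into January 1999.
Total: 6 + 30 + 31 + 30 + 31 + 28 = 156.
The subtraction is earlier − later, so the result is −156 → -156.

-156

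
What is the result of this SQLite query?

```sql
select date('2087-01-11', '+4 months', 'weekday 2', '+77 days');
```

Adding +4 months to 2087-01-11 gives 2087-05-11.
`weekday 2` advances to the next Tuesday; 2087-05-11 is a Sunday, so it moves forward to 2087-05-13.
Applying '+77 days' to 2087-05-13: counting 77 days forward gives 2087-07-29.

2087-07-29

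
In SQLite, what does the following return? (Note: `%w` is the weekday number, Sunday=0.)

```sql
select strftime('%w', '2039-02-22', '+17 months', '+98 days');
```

0

First apply '+17 months', '+98 days': 2039-02-22 → 2040-10-28.
2040-10-28 is a Sunday; with Sunday=0 that is 0.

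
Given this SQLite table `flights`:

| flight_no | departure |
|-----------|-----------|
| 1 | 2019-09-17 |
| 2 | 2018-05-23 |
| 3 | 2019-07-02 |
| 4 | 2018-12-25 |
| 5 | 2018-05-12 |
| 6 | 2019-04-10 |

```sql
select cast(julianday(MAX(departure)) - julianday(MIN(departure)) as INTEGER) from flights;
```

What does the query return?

493

MIN = 2018-05-12, MAX = 2019-09-17.
19 days remain in May 2018 after the 12th (31 − 12).
Full months from June 2018 through August 2019 contribute their day counts.
Then 17 days into September 2019.
Total: 19 + 30 + 31 + 31 + 30 + 31 + 30 + 31 + 31 + 28 + 31 + 30 + 31 + 30 + 31 + 31 + 17 = 493.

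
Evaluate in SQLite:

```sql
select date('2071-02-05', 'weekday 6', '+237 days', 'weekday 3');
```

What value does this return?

2071-10-07

`weekday 6` advances to the next Saturday; 2071-02-05 is a Thursday, so it moves forward to 2071-02-07.
Applying '+237 days' to 2071-02-07: counting 237 days forward gives 2071-10-02.
`weekday 3` advances to the next Wednesday; 2071-10-02 is a Friday, so it moves forward to 2071-10-07.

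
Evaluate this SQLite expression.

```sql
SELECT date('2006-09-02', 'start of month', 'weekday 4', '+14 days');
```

`start of month` rewinds 2006-09-02 to 2006-09-01.
`weekday 4` advances to the next Thursday; 2006-09-01 is a Friday, so it moves forward to 2006-09-07.
Advancing 14 more days within September lands on 2006-09-21.

2006-09-21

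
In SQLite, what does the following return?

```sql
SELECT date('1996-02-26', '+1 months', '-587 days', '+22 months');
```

Adding +1 month to 1996-02-26 gives 1996-03-26.
Applying '-587 days' to 1996-03-26: counting 587 days back gives 1994-08-17.
Adding +22 months to 1994-08-17 gives 1996-06-17.

1996-06-17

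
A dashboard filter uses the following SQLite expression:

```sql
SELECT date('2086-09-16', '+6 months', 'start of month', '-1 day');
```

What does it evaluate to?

Adding +6 months to 2086-09-16 gives 2087-03-16.
`start of month` rewinds 2087-03-16 to 2087-03-01.
Going back 1 day from 2087-03-01 reaches 2087-02-28 (last day of February, 28 days).

2087-02-28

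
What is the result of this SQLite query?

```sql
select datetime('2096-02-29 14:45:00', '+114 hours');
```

2096-03-05 08:45:00

+114 hours from 2096-02-29 14:45:00 is 2096-03-05 08:45:00 (crosses midnight).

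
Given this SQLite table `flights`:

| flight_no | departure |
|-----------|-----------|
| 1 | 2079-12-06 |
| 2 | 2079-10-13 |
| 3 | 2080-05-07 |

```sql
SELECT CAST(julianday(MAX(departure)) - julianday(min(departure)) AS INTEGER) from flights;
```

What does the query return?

207

MIN = 2079-10-13, MAX = 2080-05-07.
18 days remain in October 2079 after the 13th (31 − 13).
Full months from November 2079 through April 2080 contribute their day counts.
Then 7 days into May 2080.
Total: 18 + 30 + 31 + 31 + 29 + 31 + 30 + 7 = 207.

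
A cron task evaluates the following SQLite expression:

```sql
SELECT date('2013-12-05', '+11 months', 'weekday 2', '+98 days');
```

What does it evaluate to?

2015-02-17

Adding +11 months to 2013-12-05 gives 2014-11-05.
`weekday 2` advances to the next Tuesday; 2014-11-05 is a Wednesday, so it moves forward to 2014-11-11.
Applying '+98 days' to 2014-11-11: counting 98 days forward gives 2015-02-17.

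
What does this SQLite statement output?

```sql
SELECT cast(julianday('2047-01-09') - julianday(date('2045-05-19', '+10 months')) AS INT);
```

Adding +10 months to 2045-05-19 gives 2046-03-19.
12 days remain in March 2046 after the 19th (31 − 19).
Full months from April 2046 through December 2046 contribute their day counts.
Then 9 days into January 2047.
Total: 12 + 30 + 31 + 30 + 31 + 31 + 30 + 31 + 30 + 31 + 9 = 296.

296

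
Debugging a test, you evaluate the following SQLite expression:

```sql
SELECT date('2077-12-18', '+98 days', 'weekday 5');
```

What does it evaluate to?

2078-04-01

Applying '+98 days' to 2077-12-18: counting 98 days forward gives 2078-03-26.
`weekday 5` advances to the next Friday; 2078-03-26 is a Saturday, so it moves forward to 2078-04-01.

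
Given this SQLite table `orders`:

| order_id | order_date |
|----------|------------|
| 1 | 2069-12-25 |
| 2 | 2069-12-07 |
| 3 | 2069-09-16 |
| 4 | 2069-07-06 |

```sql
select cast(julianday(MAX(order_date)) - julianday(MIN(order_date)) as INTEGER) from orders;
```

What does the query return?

172

MIN = 2069-07-06, MAX = 2069-12-25.
25 days remain in July 2069 after the 6th (31 − 6).
August 2069: 31 days.
September 2069: 30 days.
October 2069: 31 days.
November 2069: 30 days.
Then 25 days into December 2069.
Total: 25 + 31 + 30 + 31 + 30 + 25 = 172.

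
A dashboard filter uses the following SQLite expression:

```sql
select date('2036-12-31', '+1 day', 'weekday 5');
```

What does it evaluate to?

December 2036 has 31 days; 0 remain after the 31st, so 1 days reach 2037-01-01.
`weekday 5` advances to the next Friday; 2037-01-01 is a Thursday, so it moves forward to 2037-01-02.

2037-01-02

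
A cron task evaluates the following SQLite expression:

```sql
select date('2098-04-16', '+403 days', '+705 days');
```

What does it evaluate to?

2101-04-29

Applying '+403 days' to 2098-04-16: counting 403 days forward gives 2099-05-24.
Applying '+705 days' to 2099-05-24: counting 705 days forward gives 2101-04-29.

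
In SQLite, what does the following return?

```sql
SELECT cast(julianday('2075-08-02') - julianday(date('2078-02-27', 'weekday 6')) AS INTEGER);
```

`weekday 6` advances to the next Saturday; 2078-02-27 is a Sunday, so it moves forward to 2078-03-05.
29 days remain in August 2075 after the 2nd (31 − 2).
Full months from September 2075 through February 2078 contribute their day counts.
Then 5 days into March 2078.
Total: 29 + 30 + 31 + 30 + 31 + 31 + 29 + 31 + 30 + 31 + 30 + 31 + 31 + 30 + 31 + 30 + 31 + 31 + 28 + 31 + 30 + 31 + 30 + 31 + 31 + 30 + 31 + 30 + 31 + 31 + 28 + 5 = 946.
The subtraction is earlier − later, so the result is −946 → -946.

-946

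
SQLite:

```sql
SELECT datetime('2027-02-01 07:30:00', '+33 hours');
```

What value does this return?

+33 hours from 2027-02-01 07:30:00 is 2027-02-02 16:30:00 (crosses midnight).

2027-02-02 16:30:00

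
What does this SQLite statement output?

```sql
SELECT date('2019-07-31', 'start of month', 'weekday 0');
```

`start of month` rewinds 2019-07-31 to 2019-07-01.
`weekday 0` advances to the next Sunday; 2019-07-01 is a Monday, so it moves forward to 2019-07-07.

2019-07-07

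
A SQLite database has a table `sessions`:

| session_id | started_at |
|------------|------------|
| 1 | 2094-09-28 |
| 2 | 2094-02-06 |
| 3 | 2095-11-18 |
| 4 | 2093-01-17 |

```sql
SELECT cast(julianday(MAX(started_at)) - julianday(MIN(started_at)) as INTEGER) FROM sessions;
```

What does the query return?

1035

MIN = 2093-01-17, MAX = 2095-11-18.
14 days remain in January 2093 after the 17th (31 − 17).
Full months from February 2093 through October 2095 contribute their day counts.
Then 18 days into November 2095.
Total: 14 + 28 + 31 + 30 + 31 + 30 + 31 + 31 + 30 + 31 + 30 + 31 + 31 + 28 + 31 + 30 + 31 + 30 + 31 + 31 + 30 + 31 + 30 + 31 + 31 + 28 + 31 + 30 + 31 + 30 + 31 + 31 + 30 + 31 + 18 = 1035.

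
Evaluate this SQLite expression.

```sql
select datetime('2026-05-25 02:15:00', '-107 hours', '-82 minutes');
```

2026-05-20 13:53:00

-107 hours from 2026-05-25 02:15:00 is 2026-05-20 15:15:00 (crosses midnight).
82 minutes = 1h 22m; -82 minutes from 2026-05-20 15:15:00 is 2026-05-20 13:53:00.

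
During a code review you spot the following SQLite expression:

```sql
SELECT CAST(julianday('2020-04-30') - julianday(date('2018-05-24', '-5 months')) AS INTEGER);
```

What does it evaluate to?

858

Adding -5 months to 2018-05-24 gives 2017-12-24.
7 days remain in December 2017 after the 24th (31 − 24).
Full months from January 2018 through March 2020 contribute their day counts.
Then 30 days into April 2020.
Total: 7 + 31 + 28 + 31 + 30 + 31 + 30 + 31 + 31 + 30 + 31 + 30 + 31 + 31 + 28 + 31 + 30 + 31 + 30 + 31 + 31 + 30 + 31 + 30 + 31 + 31 + 29 + 31 + 30 = 858.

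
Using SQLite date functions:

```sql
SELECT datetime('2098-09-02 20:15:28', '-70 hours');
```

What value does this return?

-70 hours from 2098-09-02 20:15:28 is 2098-08-30 22:15:28 (crosses midnight).

2098-08-30 22:15:28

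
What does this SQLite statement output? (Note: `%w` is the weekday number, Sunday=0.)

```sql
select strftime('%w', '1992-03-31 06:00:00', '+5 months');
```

1

First apply '+5 months': 1992-03-31 06:00:00 → 1992-08-31 06:00:00.
1992-08-31 is a Monday; with Sunday=0 that is 1.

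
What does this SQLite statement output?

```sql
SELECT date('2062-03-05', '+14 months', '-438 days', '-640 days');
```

Adding +14 months to 2062-03-05 gives 2063-05-05.
Applying '-438 days' to 2063-05-05: counting 438 days back gives 2062-02-21.
Applying '-640 days' to 2062-02-21: counting 640 days back gives 2060-05-22.

2060-05-22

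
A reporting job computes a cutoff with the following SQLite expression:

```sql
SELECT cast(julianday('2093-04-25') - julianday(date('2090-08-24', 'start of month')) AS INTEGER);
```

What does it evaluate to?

998

`start of month` rewinds 2090-08-24 to 2090-08-01.
30 days remain in August 2090 after the 1st (31 − 1).
Full months from September 2090 through March 2093 contribute their day counts.
Then 25 days into April 2093.
Total: 30 + 30 + 31 + 30 + 31 + 31 + 28 + 31 + 30 + 31 + 30 + 31 + 31 + 30 + 31 + 30 + 31 + 31 + 29 + 31 + 30 + 31 + 30 + 31 + 31 + 30 + 31 + 30 + 31 + 31 + 28 + 31 + 25 = 998.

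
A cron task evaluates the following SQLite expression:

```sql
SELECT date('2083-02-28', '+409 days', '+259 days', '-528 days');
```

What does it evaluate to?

Applying '+409 days' to 2083-02-28: counting 409 days forward gives 2084-04-12.
Applying '+259 days' to 2084-04-12: counting 259 days forward gives 2084-12-27.
Applying '-528 days' to 2084-12-27: counting 528 days back gives 2083-07-18.

2083-07-18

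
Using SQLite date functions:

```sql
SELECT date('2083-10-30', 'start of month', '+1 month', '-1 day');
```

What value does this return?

2083-10-31

`start of month` rewinds 2083-10-30 to 2083-10-01.
Adding +1 month to 2083-10-01 gives 2083-11-01.
Going back 1 day from 2083-11-01 reaches 2083-10-31 (last day of October, 31 days).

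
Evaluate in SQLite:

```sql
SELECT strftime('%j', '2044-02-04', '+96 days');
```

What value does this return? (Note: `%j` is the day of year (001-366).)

131

First apply '+96 days': 2044-02-04 → 2044-05-10.
Day-of-year for 2044-05-10: days since 2044-01-01 inclusive = 131, zero-padded to 131.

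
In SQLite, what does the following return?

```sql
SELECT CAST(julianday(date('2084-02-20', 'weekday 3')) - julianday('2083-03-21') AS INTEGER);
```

`weekday 3` advances to the next Wednesday; 2084-02-20 is a Sunday, so it moves forward to 2084-02-23.
10 days remain in March 2083 after the 21st (31 − 21).
Full months from April 2083 through January 2084 contribute their day counts.
Then 23 days into February 2084.
Total: 10 + 30 + 31 + 30 + 31 + 31 + 30 + 31 + 30 + 31 + 31 + 23 = 339.

339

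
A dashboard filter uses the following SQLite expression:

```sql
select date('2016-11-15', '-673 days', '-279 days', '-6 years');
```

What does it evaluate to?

Applying '-673 days' to 2016-11-15: counting 673 days back gives 2015-01-12.
Applying '-279 days' to 2015-01-12: counting 279 days back gives 2014-04-08.
Adding -6 years to 2014-04-08 gives 2008-04-08.

2008-04-08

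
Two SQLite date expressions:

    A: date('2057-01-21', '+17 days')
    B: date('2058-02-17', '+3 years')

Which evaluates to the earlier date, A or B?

A = 2057-02-07.
B = 2061-02-17.
A is earlier.

A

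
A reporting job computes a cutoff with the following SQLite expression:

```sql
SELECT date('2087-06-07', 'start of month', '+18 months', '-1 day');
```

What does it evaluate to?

2088-11-30

`start of month` rewinds 2087-06-07 to 2087-06-01.
Adding +18 months to 2087-06-01 gives 2088-12-01.
Going back 1 day from 2088-12-01 reaches 2088-11-30 (last day of November, 30 days).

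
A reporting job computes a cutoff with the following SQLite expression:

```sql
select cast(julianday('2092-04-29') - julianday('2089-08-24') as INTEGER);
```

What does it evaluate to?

979

7 days remain in August 2089 after the 24th (31 − 24).
Full months from September 2089 through March 2092 contribute their day counts.
Then 29 days into April 2092.
Total: 7 + 30 + 31 + 30 + 31 + 31 + 28 + 31 + 30 + 31 + 30 + 31 + 31 + 30 + 31 + 30 + 31 + 31 + 28 + 31 + 30 + 31 + 30 + 31 + 31 + 30 + 31 + 30 + 31 + 31 + 29 + 31 + 29 = 979.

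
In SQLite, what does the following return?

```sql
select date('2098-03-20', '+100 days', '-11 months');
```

Applying '+100 days' to 2098-03-20: counting 100 days forward gives 2098-06-28.
Adding -11 months to 2098-06-28 gives 2097-07-28.

2097-07-28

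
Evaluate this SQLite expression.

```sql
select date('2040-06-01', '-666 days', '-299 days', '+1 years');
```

Applying '-666 days' to 2040-06-01: counting 666 days back gives 2038-08-05.
Applying '-299 days' to 2038-08-05: counting 299 days back gives 2037-10-10.
Adding +1 year to 2037-10-10 gives 2038-10-10.

2038-10-10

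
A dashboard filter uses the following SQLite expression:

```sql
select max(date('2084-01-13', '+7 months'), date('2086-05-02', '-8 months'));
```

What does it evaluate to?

2085-09-02

date('2084-01-13', '+7 months') → 2084-08-13.
date('2086-05-02', '-8 months') → 2085-09-02.
Later of the two is 2085-09-02.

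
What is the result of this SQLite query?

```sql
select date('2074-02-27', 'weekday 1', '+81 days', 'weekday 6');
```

`weekday 1` advances to the next Monday; 2074-02-27 is a Tuesday, so it moves forward to 2074-03-05.
Applying '+81 days' to 2074-03-05: counting 81 days forward gives 2074-05-25.
`weekday 6` advances to the next Saturday; 2074-05-25 is a Friday, so it moves forward to 2074-05-26.

2074-05-26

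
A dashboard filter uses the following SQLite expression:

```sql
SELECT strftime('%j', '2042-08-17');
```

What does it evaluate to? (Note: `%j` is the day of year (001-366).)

Day-of-year for 2042-08-17: days since 2042-01-01 inclusive = 229, zero-padded to 229.

229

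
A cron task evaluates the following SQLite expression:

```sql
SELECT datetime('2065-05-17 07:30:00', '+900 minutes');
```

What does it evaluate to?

2065-05-17 22:30:00

900 minutes = 15h 0m; +900 minutes from 2065-05-17 07:30:00 is 2065-05-17 22:30:00.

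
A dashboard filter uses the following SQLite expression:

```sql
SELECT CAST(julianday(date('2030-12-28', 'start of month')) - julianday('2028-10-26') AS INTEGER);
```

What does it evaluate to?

`start of month` rewinds 2030-12-28 to 2030-12-01.
5 days remain in October 2028 after the 26th (31 − 26).
Full months from November 2028 through November 2030 contribute their day counts.
Then 1 day into December 2030.
Total: 5 + 30 + 31 + 31 + 28 + 31 + 30 + 31 + 30 + 31 + 31 + 30 + 31 + 30 + 31 + 31 + 28 + 31 + 30 + 31 + 30 + 31 + 31 + 30 + 31 + 30 + 1 = 766.

766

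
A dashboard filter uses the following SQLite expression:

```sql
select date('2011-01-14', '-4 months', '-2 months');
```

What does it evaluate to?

2010-07-14

Adding -4 months to 2011-01-14 gives 2010-09-14.
Adding -2 months to 2010-09-14 gives 2010-07-14.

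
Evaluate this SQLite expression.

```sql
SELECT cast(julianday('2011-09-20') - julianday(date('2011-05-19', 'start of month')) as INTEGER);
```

`start of month` rewinds 2011-05-19 to 2011-05-01.
30 days remain in May 2011 after the 1st (31 − 1).
June 2011: 30 days.
July 2011: 31 days.
August 2011: 31 days.
Then 20 days into September 2011.
Total: 30 + 30 + 31 + 31 + 20 = 142.

142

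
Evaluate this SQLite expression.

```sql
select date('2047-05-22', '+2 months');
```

Adding +2 months to 2047-05-22 gives 2047-07-22.

2047-07-22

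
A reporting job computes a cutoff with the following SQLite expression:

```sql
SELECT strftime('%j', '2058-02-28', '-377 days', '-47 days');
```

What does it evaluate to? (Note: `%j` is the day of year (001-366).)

366

First apply '-377 days', '-47 days': 2058-02-28 → 2056-12-31.
Day-of-year for 2056-12-31: days since 2056-01-01 inclusive = 366, zero-padded to 366.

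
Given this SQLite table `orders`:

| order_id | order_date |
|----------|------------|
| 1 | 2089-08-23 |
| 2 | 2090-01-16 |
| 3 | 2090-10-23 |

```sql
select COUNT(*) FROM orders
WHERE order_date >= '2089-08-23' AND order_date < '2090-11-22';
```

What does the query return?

3

Rows in [2089-08-23, 2090-11-22): 2089-08-23, 2090-01-16, 2090-10-23 → 3 rows.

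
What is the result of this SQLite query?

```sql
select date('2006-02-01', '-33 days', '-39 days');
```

2005-11-21

Going back 1 day from 2006-02-01 reaches 2006-01-31 (last day of January, 31 days).
Going back 31 days from 2006-01-31 reaches 2005-12-31 (last day of December, 31 days).
Going back 1 day within December lands on 2005-12-30.
Going back 30 days from 2005-12-30 reaches 2005-11-30 (last day of November, 30 days).
Going back 9 days within November lands on 2005-11-21.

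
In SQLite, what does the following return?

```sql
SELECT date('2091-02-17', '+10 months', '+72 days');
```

2092-02-27

Adding +10 months to 2091-02-17 gives 2091-12-17.
Applying '+72 days' to 2091-12-17: counting 72 days forward gives 2092-02-27.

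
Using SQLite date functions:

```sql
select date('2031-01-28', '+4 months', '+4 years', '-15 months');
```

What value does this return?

2034-02-28

Adding +4 months to 2031-01-28 gives 2031-05-28.
Adding +4 years to 2031-05-28 gives 2035-05-28.
Adding -15 months to 2035-05-28 gives 2034-02-28.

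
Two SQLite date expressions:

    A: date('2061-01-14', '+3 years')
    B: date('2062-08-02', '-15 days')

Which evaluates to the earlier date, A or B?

B

A = 2064-01-14.
B = 2062-07-18.
B is earlier.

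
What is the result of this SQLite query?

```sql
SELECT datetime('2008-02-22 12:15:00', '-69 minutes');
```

2008-02-22 11:06:00

69 minutes = 1h 9m; -69 minutes from 2008-02-22 12:15:00 is 2008-02-22 11:06:00.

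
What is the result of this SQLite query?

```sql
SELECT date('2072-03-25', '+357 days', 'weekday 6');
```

2073-03-18

Applying '+357 days' to 2072-03-25: counting 357 days forward gives 2073-03-17.
`weekday 6` advances to the next Saturday; 2073-03-17 is a Friday, so it moves forward to 2073-03-18.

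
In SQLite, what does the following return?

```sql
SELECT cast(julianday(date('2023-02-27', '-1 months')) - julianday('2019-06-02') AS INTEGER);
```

1335

Adding -1 month to 2023-02-27 gives 2023-01-27.
28 days remain in June 2019 after the 2nd (30 − 2).
Full months from July 2019 through December 2022 contribute their day counts.
Then 27 days into January 2023.
Total: 28 + 31 + 31 + 30 + 31 + 30 + 31 + 31 + 29 + 31 + 30 + 31 + 30 + 31 + 31 + 30 + 31 + 30 + 31 + 31 + 28 + 31 + 30 + 31 + 30 + 31 + 31 + 30 + 31 + 30 + 31 + 31 + 28 + 31 + 30 + 31 + 30 + 31 + 31 + 30 + 31 + 30 + 31 + 27 = 1335.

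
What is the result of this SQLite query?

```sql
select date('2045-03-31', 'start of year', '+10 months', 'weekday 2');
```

`start of year` rewinds 2045-03-31 to 2045-01-01.
Adding +10 months to 2045-01-01 gives 2045-11-01.
`weekday 2` advances to the next Tuesday; 2045-11-01 is a Wednesday, so it moves forward to 2045-11-07.

2045-11-07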